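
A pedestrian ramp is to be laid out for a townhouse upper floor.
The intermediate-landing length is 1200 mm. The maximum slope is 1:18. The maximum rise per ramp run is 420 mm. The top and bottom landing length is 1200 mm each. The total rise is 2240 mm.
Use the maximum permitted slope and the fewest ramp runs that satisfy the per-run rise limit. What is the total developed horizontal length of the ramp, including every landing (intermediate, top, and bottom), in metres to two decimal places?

⌈2240/420⌉ = 6 ramp runs. That means 5 intermediate landings.
Horizontal run for 2240 mm of rise at 1:18 is 2240 × 18 = 40320 mm.
Intermediate landings: 5 × 1200 = 6000 mm.
Top and bottom landings: 2 × 1200 = 2400 mm.
Total = 40320 + 6000 + 2400 = 48720 mm.
= 48.72 m.

48.72 m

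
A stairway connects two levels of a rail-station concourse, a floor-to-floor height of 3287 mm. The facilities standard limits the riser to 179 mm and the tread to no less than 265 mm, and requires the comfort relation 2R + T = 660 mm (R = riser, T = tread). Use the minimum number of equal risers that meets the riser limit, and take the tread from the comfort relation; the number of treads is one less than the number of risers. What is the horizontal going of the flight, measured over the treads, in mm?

⌈3287/179⌉ = 19 risers.
R = 3287 ÷ 19 = 173 mm.
From 2R + T = 660: T = 660 − 346 = 314 mm.
Treads = 19 − 1 = 18; going = 18 × 314 = 5652 mm.

5652 mm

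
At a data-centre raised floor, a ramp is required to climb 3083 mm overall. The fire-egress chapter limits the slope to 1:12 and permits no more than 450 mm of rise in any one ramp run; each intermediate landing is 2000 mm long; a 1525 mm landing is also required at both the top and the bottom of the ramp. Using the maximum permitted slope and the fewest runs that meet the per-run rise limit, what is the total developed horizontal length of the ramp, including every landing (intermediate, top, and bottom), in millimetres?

3083 / 450 = 6.851 → round up to 7 ramp runs. That means 6 intermediate landings.
Ramp run (horizontal) at 1:12: 3083 × 12 = 36996 mm.
6 intermediate landings contribute 6 × 2000 = 12000 mm.
Top and bottom landings: 2 × 1525 = 3050 mm.
Total = 36996 + 12000 + 3050 = 52046 mm.

52046 mm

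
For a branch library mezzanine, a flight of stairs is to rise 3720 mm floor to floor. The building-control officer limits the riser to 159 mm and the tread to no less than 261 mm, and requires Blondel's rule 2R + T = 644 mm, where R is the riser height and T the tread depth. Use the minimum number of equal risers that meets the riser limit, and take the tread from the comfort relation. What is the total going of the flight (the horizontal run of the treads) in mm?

7682 mm

3720 / 159 = 23.396 → round up to 24 risers.
Each riser is 3720/24 = 155 mm (≤ 159 mm).
From 2R + T = 644: T = 644 − 310 = 334 mm.
Treads = 24 − 1 = 23; going = 23 × 334 = 7682 mm.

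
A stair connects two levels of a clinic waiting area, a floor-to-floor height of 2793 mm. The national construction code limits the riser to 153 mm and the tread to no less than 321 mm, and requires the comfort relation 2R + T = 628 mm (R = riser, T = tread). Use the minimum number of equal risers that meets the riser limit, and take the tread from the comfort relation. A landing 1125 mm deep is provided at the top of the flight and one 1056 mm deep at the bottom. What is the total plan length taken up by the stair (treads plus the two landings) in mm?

⌈2793/153⌉ = 19 risers.
Each riser is 2793/19 = 147 mm (≤ 153 mm).
From 2R + T = 628: T = 628 − 294 = 334 mm.
Treads = 19 − 1 = 18; going = 18 × 334 = 6012 mm.
Add landings: 6012 + 1125 + 1056 = 8193 mm.

8193 mm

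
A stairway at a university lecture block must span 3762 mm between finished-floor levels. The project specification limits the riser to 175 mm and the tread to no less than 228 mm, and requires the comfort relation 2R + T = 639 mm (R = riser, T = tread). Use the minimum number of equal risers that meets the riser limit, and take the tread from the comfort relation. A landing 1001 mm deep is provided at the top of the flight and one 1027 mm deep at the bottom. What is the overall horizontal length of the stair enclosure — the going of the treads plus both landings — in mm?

8265 mm

⌈3762/175⌉ = 22 risers.
R = 3762 ÷ 22 = 171 mm.
Tread T = 639 − 2 × 171 = 297 mm (≥ 228 mm).
Going = (22 − 1) × 297 = 6237 mm.
Add landings: 6237 + 1001 + 1027 = 8265 mm.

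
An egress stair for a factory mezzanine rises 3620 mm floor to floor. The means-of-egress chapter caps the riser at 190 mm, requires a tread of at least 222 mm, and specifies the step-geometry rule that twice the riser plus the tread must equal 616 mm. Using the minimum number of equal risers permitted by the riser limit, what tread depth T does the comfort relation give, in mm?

At most 190 each: 3620/190 = 19.05, giving 20 risers.
R = 3620 ÷ 20 = 181 mm.
T = 616 − 2·181 = 254 mm, which satisfies the 222 mm minimum.

254 mm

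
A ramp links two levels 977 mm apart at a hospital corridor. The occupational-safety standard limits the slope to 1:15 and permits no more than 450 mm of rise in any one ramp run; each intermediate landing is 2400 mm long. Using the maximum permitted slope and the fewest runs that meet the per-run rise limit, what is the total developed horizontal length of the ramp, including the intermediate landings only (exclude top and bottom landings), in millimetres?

19455 mm

977 / 450 = 2.17, so 3 ramp runs are needed. That means 2 intermediate landings.
Horizontal run for 977 mm of rise at 1:15 is 977 × 15 = 14655 mm.
Intermediate landings: 2 × 2400 = 4800 mm.
Total developed length = 14655 + 4800 = 19455 mm.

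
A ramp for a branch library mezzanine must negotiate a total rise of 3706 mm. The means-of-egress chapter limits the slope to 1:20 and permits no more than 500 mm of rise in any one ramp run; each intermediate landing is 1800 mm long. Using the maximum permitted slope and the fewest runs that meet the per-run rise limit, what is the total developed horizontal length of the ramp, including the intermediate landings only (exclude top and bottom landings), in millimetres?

86720 mm

At most 500 each: 3706/500 = 7.41, giving 8 ramp runs. That means 7 intermediate landings.
Ramp run (horizontal) at 1:20: 3706 × 20 = 74120 mm.
7 intermediate landings contribute 7 × 1800 = 12600 mm.
Developed length = 74120 + 12600 = 86720 mm.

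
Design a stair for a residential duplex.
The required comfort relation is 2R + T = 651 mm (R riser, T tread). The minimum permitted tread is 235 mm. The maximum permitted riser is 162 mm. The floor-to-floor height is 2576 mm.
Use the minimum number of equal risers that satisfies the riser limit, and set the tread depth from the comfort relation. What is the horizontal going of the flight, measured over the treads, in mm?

4935 mm

2576 / 162 = 15.901 → round up to 16 risers.
Each riser is 2576/16 = 161 mm (≤ 162 mm).
From 2R + T = 651: T = 651 − 322 = 329 mm.
Going = (16 − 1) × 329 = 4935 mm.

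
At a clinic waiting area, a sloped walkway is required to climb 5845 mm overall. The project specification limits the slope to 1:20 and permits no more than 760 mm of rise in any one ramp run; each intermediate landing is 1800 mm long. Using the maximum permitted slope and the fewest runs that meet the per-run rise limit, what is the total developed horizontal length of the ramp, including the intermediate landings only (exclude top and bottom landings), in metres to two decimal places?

⌈5845/760⌉ = 8 ramp runs. That means 7 intermediate landings.
Horizontal run for 5845 mm of rise at 1:20 is 5845 × 20 = 116900 mm.
Intermediate landings: 7 × 1800 = 12600 mm.
Developed length = 116900 + 12600 = 129500 mm.
= 129.50 m.

129.50 m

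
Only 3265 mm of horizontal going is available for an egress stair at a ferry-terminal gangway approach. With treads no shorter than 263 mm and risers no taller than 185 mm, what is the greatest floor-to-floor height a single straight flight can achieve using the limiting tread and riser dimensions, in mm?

3265 / 263 = 12.41, so 12 treads fit.
Risers = treads + 1 = 13.
Maximum height = 13 × 185 = 2405 mm.

2405 mm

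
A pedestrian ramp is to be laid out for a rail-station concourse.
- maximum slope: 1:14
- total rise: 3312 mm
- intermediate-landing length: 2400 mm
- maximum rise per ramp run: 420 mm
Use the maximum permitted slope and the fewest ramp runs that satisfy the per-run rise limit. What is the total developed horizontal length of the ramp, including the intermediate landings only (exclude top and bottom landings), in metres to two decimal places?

63.17 m

3312 / 420 = 7.89, so 8 ramp runs are needed. That means 7 intermediate landings.
Ramp run (horizontal) at 1:14: 3312 × 14 = 46368 mm.
7 intermediate landings contribute 7 × 2400 = 16800 mm.
Total developed length = 46368 + 16800 = 63168 mm.
= 63.17 m.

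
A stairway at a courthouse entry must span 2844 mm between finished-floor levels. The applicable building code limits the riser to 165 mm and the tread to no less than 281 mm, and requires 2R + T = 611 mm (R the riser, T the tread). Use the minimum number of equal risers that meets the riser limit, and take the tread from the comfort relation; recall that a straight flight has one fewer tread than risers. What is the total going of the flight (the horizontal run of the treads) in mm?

5015 mm

2844 / 165 = 17.24, so 18 risers are needed.
Each riser is 2844/18 = 158 mm (≤ 165 mm).
Tread T = 611 − 2 × 158 = 295 mm (≥ 281 mm).
Going = (18 − 1) × 295 = 5015 mm.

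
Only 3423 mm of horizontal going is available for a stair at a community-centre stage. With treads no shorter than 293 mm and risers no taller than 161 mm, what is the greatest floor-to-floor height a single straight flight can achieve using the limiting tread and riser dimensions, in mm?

Treads that fit: ⌊3423 / 293⌋ = 11.
Risers = treads + 1 = 12.
Maximum height = 12 × 161 = 1932 mm.

1932 mm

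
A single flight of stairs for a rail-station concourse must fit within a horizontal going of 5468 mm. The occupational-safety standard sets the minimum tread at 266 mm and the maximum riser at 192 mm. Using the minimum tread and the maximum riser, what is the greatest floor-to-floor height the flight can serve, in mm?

4032 mm

Treads that fit: ⌊5468 / 266⌋ = 20.
Risers = treads + 1 = 21.
Maximum height = 21 × 192 = 4032 mm.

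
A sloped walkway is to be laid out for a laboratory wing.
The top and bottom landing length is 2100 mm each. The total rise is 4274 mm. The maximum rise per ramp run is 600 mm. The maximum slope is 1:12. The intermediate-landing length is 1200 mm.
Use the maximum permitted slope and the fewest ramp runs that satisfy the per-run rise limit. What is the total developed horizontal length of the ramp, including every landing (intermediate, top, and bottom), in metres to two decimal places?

⌈4274/600⌉ = 8 ramp runs. That means 7 intermediate landings.
Horizontal run for 4274 mm of rise at 1:12 is 4274 × 12 = 51288 mm.
Intermediate landings: 7 × 1200 = 8400 mm.
Top and bottom landings: 2 × 2100 = 4200 mm.
Total = 51288 + 8400 + 4200 = 63888 mm.
= 63.89 m.

63.89 m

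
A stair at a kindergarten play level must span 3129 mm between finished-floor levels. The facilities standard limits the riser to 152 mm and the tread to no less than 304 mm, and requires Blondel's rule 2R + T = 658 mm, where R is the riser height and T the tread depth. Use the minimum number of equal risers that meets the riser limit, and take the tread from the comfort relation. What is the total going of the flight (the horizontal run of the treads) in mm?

⌈3129/152⌉ = 21 risers.
R = 3129 ÷ 21 = 149 mm.
From 2R + T = 658: T = 658 − 298 = 360 mm.
Going = (21 − 1) × 360 = 7200 mm.

7200 mm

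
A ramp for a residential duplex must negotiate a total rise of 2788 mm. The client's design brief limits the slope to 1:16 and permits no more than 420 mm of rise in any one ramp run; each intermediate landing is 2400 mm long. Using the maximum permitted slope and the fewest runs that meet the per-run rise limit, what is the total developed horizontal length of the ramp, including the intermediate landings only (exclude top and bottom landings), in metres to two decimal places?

2788 / 420 = 6.64, so 7 ramp runs are needed. That means 6 intermediate landings.
Horizontal run for 2788 mm of rise at 1:16 is 2788 × 16 = 44608 mm.
6 intermediate landings contribute 6 × 2400 = 14400 mm.
Total developed length = 44608 + 14400 = 59008 mm.
= 59.01 m.

59.01 m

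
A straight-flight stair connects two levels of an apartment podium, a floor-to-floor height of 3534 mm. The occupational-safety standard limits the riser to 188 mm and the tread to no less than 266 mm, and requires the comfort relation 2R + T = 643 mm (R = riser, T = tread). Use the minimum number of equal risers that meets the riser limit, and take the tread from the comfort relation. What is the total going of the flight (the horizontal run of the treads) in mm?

⌈3534/188⌉ = 19 risers.
R = 3534 ÷ 19 = 186 mm.
From 2R + T = 643: T = 643 − 372 = 271 mm.
Treads = 19 − 1 = 18; going = 18 × 271 = 4878 mm.

4878 mm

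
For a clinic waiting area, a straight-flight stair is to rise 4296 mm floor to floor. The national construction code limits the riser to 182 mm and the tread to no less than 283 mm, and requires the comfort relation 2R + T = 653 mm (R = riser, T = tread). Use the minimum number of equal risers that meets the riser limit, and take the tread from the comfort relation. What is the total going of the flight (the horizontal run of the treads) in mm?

At most 182 each: 4296/182 = 23.60, giving 24 risers.
Each riser is 4296/24 = 179 mm (≤ 182 mm).
From 2R + T = 653: T = 653 − 358 = 295 mm.
Treads = 24 − 1 = 23; going = 23 × 295 = 6785 mm.

6785 mm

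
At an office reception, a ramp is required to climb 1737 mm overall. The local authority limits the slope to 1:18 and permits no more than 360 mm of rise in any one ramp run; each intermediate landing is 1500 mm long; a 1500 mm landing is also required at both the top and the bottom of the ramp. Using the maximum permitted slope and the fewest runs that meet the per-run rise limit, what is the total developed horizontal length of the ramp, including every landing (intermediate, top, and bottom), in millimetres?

40266 mm

⌈1737/360⌉ = 5 ramp runs. That means 4 intermediate landings.
Horizontal run for 1737 mm of rise at 1:18 is 1737 × 18 = 31266 mm.
4 intermediate landings contribute 4 × 1500 = 6000 mm.
Top and bottom landings: 2 × 1500 = 3000 mm.
Total = 31266 + 6000 + 3000 = 40266 mm.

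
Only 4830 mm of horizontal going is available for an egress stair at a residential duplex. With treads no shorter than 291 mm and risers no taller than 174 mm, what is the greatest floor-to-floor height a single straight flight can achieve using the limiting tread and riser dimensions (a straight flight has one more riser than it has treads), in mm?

Treads that fit: ⌊4830 / 291⌋ = 16.
Risers = treads + 1 = 17.
Maximum height = 17 × 174 = 2958 mm.

2958 mm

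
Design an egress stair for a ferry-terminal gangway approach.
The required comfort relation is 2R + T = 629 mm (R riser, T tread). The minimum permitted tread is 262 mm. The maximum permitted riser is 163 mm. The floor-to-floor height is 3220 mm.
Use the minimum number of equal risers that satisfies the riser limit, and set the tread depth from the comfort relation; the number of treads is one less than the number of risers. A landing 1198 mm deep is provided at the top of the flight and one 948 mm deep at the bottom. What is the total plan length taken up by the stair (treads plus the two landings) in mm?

⌈3220/163⌉ = 20 risers.
Riser R = 3220 / 20 = 161 mm, within the 163 mm limit.
From 2R + T = 629: T = 629 − 322 = 307 mm.
Going = (20 − 1) × 307 = 5833 mm.
Add landings: 5833 + 1198 + 948 = 7979 mm.

7979 mm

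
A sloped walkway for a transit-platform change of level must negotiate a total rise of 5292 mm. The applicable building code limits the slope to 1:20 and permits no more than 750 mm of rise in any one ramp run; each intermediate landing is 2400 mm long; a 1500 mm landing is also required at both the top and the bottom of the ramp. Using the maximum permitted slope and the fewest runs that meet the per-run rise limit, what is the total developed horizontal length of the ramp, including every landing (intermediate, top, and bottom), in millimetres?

125640 mm

5292 / 750 = 7.06, so 8 ramp runs are needed. That means 7 intermediate landings.
Horizontal run for 5292 mm of rise at 1:20 is 5292 × 20 = 105840 mm.
7 intermediate landings contribute 7 × 2400 = 16800 mm.
Top and bottom landings: 2 × 1500 = 3000 mm.
Total = 105840 + 16800 + 3000 = 125640 mm.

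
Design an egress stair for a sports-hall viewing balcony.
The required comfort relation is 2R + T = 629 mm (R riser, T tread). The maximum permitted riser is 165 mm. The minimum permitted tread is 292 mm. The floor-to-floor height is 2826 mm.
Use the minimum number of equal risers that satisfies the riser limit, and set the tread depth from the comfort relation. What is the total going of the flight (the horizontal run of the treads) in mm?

5355 mm

2826 / 165 = 17.13, so 18 risers are needed.
Each riser is 2826/18 = 157 mm (≤ 165 mm).
From 2R + T = 629: T = 629 − 314 = 315 mm.
18 risers give 17 treads; going = 17 × 315 = 5355 mm.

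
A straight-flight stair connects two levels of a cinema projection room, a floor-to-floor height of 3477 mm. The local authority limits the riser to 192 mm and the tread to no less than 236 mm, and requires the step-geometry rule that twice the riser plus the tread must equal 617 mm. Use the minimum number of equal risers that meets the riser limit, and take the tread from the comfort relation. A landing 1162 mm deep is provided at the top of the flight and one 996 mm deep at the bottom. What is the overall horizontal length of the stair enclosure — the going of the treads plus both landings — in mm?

6676 mm

3477 / 192 = 18.109 → round up to 19 risers.
Riser R = 3477 / 19 = 183 mm, within the 192 mm limit.
Tread T = 617 − 2 × 183 = 251 mm (≥ 236 mm).
Going = (19 − 1) × 251 = 4518 mm.
Add landings: 4518 + 1162 + 996 = 6676 mm.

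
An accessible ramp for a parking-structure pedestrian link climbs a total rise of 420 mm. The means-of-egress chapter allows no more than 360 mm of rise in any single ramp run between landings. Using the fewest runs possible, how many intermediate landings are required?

420 / 360 = 1.167 → round up to 2 ramp runs.
2 runs are separated by 1 intermediate landings.

1 intermediate landings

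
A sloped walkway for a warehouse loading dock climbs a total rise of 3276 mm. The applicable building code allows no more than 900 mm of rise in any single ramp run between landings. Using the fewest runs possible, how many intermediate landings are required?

3276 / 900 = 3.640 → round up to 4 ramp runs.
4 runs are separated by 3 intermediate landings.

3 intermediate landings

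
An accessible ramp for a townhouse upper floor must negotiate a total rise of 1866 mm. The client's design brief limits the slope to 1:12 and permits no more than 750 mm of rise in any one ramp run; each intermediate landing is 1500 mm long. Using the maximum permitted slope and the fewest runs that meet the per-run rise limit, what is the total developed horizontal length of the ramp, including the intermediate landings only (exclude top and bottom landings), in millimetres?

At most 750 each: 1866/750 = 2.49, giving 3 ramp runs. That means 2 intermediate landings.
Ramp run (horizontal) at 1:12: 1866 × 12 = 22392 mm.
Intermediate landings: 2 × 1500 = 3000 mm.
Total developed length = 22392 + 3000 = 25392 mm.

25392 mm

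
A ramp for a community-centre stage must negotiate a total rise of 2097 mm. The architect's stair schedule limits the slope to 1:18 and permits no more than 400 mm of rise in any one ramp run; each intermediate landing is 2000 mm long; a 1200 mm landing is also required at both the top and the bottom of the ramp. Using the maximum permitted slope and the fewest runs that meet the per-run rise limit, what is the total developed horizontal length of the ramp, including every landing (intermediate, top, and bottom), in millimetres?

50146 mm

2097 / 400 = 5.242 → round up to 6 ramp runs. That means 5 intermediate landings.
Ramp run (horizontal) at 1:18: 2097 × 18 = 37746 mm.
Intermediate landings: 5 × 2000 = 10000 mm.
Top and bottom landings: 2 × 1200 = 2400 mm.
Total = 37746 + 10000 + 2400 = 50146 mm.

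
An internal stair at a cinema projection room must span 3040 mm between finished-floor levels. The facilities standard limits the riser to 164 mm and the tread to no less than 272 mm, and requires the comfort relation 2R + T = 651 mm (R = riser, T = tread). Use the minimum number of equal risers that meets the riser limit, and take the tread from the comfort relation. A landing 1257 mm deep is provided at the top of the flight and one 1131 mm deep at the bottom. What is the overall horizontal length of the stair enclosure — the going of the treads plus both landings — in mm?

8346 mm

3040 / 164 = 18.537 → round up to 19 risers.
R = 3040 ÷ 19 = 160 mm.
From 2R + T = 651: T = 651 − 320 = 331 mm.
Going = (19 − 1) × 331 = 5958 mm.
Enclosure = 5958 + 1257 + 1131 = 8346 mm.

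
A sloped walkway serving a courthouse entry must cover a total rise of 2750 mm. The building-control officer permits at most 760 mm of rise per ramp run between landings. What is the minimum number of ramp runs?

4 runs

⌈2750/760⌉ = 4 ramp runs.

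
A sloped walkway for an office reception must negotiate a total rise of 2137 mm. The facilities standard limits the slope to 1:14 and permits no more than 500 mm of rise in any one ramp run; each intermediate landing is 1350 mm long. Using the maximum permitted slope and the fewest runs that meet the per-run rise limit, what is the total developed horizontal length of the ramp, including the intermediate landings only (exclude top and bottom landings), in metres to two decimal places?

2137 / 500 = 4.27, so 5 ramp runs are needed. That means 4 intermediate landings.
Horizontal run for 2137 mm of rise at 1:14 is 2137 × 14 = 29918 mm.
4 intermediate landings contribute 4 × 1350 = 5400 mm.
Developed length = 29918 + 5400 = 35318 mm.
= 35.32 m.

35.32 m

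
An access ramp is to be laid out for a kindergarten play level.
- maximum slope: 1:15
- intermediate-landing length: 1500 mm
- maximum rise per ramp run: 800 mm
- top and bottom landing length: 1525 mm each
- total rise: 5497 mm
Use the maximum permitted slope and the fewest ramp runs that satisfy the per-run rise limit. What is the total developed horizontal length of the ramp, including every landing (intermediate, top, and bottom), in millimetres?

⌈5497/800⌉ = 7 ramp runs. That means 6 intermediate landings.
Ramp run (horizontal) at 1:15: 5497 × 15 = 82455 mm.
6 intermediate landings contribute 6 × 1500 = 9000 mm.
Top and bottom landings: 2 × 1525 = 3050 mm.
Total = 82455 + 9000 + 3050 = 94505 mm.

94505 mm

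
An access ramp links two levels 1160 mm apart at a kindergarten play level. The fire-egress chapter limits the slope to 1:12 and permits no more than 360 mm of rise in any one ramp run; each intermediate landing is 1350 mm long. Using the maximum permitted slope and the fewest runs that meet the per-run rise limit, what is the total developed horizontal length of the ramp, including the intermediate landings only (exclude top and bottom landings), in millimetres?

17970 mm

⌈1160/360⌉ = 4 ramp runs. That means 3 intermediate landings.
Horizontal run for 1160 mm of rise at 1:12 is 1160 × 12 = 13920 mm.
3 intermediate landings contribute 3 × 1350 = 4050 mm.
Developed length = 13920 + 4050 = 17970 mm.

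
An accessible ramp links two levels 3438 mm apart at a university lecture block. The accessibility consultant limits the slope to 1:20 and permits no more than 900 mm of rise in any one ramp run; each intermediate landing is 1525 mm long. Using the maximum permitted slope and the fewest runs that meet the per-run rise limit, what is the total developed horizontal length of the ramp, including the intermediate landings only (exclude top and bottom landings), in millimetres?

At most 900 each: 3438/900 = 3.82, giving 4 ramp runs. That means 3 intermediate landings.
Horizontal run for 3438 mm of rise at 1:20 is 3438 × 20 = 68760 mm.
3 intermediate landings contribute 3 × 1525 = 4575 mm.
Developed length = 68760 + 4575 = 73335 mm.

73335 mm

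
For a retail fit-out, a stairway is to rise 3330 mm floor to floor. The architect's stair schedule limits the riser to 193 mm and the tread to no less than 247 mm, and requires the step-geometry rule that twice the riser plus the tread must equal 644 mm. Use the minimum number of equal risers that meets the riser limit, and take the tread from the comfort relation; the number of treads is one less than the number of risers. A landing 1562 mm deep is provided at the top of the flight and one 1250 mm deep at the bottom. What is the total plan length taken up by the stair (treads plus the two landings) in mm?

⌈3330/193⌉ = 18 risers.
Riser R = 3330 / 18 = 185 mm, within the 193 mm limit.
Tread T = 644 − 2 × 185 = 274 mm (≥ 247 mm).
18 risers give 17 treads; going = 17 × 274 = 4658 mm.
Enclosure = 4658 + 1562 + 1250 = 7470 mm.

7470 mm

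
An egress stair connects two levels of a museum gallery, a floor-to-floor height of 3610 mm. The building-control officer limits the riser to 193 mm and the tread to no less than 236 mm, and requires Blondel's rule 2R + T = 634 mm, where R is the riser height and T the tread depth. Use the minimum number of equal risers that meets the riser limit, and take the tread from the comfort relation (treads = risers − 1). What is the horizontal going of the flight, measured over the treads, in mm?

At most 193 each: 3610/193 = 18.70, giving 19 risers.
Riser R = 3610 / 19 = 190 mm, within the 193 mm limit.
T = 634 − 2·190 = 254 mm, which satisfies the 236 mm minimum.
Going = (19 − 1) × 254 = 4572 mm.

4572 mm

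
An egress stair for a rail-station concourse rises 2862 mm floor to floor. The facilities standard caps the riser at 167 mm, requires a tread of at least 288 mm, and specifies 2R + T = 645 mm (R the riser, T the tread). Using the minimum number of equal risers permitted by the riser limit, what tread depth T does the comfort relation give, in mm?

327 mm

2862 / 167 = 17.14, so 18 risers are needed.
Riser R = 2862 / 18 = 159 mm, within the 167 mm limit.
From 2R + T = 645: T = 645 − 318 = 327 mm.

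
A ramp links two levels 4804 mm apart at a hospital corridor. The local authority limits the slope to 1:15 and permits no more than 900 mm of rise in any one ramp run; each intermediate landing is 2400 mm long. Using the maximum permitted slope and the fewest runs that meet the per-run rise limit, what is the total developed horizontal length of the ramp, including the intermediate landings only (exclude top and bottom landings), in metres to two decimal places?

84.06 m

4804 / 900 = 5.338 → round up to 6 ramp runs. That means 5 intermediate landings.
Horizontal run for 4804 mm of rise at 1:15 is 4804 × 15 = 72060 mm.
5 intermediate landings contribute 5 × 2400 = 12000 mm.
Total developed length = 72060 + 12000 = 84060 mm.
= 84.06 m.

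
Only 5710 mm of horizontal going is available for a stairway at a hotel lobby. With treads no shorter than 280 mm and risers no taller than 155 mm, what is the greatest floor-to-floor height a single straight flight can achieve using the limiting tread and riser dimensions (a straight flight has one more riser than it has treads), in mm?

3255 mm

5710 / 280 = 20.39, so 20 treads fit.
Risers = treads + 1 = 21.
Maximum height = 21 × 155 = 3255 mm.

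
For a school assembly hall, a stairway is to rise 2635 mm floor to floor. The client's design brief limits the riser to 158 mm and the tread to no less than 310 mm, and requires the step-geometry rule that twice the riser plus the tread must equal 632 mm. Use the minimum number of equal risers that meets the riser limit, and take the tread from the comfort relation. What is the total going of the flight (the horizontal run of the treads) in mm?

5152 mm

2635 / 158 = 16.677 → round up to 17 risers.
Each riser is 2635/17 = 155 mm (≤ 158 mm).
Tread T = 632 − 2 × 155 = 322 mm (≥ 310 mm).
Going = (17 − 1) × 322 = 5152 mm.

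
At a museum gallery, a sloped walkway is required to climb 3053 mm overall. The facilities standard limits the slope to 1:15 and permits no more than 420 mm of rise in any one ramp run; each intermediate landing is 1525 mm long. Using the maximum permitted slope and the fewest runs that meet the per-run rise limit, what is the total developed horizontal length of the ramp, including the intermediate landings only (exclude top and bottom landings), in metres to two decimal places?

3053 / 420 = 7.269 → round up to 8 ramp runs. That means 7 intermediate landings.
Ramp run (horizontal) at 1:15: 3053 × 15 = 45795 mm.
7 intermediate landings contribute 7 × 1525 = 10675 mm.
Total developed length = 45795 + 10675 = 56470 mm.
= 56.47 m.

56.47 m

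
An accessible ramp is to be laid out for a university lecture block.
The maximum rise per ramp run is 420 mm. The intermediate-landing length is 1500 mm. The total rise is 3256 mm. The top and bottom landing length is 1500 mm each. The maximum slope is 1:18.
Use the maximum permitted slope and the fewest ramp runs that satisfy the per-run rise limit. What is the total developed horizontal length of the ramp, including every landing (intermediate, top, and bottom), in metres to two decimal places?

At most 420 each: 3256/420 = 7.75, giving 8 ramp runs. That means 7 intermediate landings.
Horizontal run for 3256 mm of rise at 1:18 is 3256 × 18 = 58608 mm.
7 intermediate landings contribute 7 × 1500 = 10500 mm.
Top and bottom landings: 2 × 1500 = 3000 mm.
Total = 58608 + 10500 + 3000 = 72108 mm.
= 72.11 m.

72.11 m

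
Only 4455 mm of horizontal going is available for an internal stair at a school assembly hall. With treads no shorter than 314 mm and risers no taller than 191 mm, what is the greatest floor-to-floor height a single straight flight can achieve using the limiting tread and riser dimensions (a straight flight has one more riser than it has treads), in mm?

4455 / 314 = 14.19, so 14 treads fit.
Risers = treads + 1 = 15.
Maximum height = 15 × 191 = 2865 mm.

2865 mm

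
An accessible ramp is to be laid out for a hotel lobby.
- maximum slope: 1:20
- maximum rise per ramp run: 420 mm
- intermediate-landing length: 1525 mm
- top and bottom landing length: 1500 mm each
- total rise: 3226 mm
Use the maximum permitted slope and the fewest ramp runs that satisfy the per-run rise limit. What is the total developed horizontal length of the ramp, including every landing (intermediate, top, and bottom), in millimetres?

3226 / 420 = 7.681 → round up to 8 ramp runs. That means 7 intermediate landings.
Horizontal run for 3226 mm of rise at 1:20 is 3226 × 20 = 64520 mm.
Intermediate landings: 7 × 1525 = 10675 mm.
Top and bottom landings: 2 × 1500 = 3000 mm.
Total = 64520 + 10675 + 3000 = 78195 mm.

78195 mm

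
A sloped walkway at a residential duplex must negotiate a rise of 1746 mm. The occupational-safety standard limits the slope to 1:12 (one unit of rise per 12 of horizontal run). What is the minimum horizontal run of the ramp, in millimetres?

Run = rise × 12 = 1746 × 12 = 20952 mm.

20952 mm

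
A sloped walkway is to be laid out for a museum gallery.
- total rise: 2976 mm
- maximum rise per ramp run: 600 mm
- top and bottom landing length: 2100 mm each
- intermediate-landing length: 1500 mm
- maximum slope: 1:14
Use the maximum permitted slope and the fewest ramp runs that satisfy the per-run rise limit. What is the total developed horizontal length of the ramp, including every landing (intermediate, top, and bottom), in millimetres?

51864 mm

⌈2976/600⌉ = 5 ramp runs. That means 4 intermediate landings.
Horizontal run for 2976 mm of rise at 1:14 is 2976 × 14 = 41664 mm.
Intermediate landings: 4 × 1500 = 6000 mm.
Top and bottom landings: 2 × 2100 = 4200 mm.
Total = 41664 + 6000 + 4200 = 51864 mm.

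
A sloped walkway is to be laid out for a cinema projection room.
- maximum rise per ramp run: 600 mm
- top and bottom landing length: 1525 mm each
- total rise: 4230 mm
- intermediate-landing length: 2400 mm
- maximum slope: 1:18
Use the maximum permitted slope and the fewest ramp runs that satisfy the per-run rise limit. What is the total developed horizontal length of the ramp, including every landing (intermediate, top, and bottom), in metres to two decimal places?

95.99 m

4230 / 600 = 7.05, so 8 ramp runs are needed. That means 7 intermediate landings.
Horizontal run for 4230 mm of rise at 1:18 is 4230 × 18 = 76140 mm.
Intermediate landings: 7 × 2400 = 16800 mm.
Top and bottom landings: 2 × 1525 = 3050 mm.
Total = 76140 + 16800 + 3050 = 95990 mm.
= 95.99 m.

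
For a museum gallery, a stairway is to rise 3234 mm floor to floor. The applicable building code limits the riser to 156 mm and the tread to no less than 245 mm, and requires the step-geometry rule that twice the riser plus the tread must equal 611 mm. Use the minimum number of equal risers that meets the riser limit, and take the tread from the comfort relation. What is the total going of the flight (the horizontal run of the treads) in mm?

3234 / 156 = 20.73, so 21 risers are needed.
Riser R = 3234 / 21 = 154 mm, within the 156 mm limit.
Tread T = 611 − 2 × 154 = 303 mm (≥ 245 mm).
Going = (21 − 1) × 303 = 6060 mm.

6060 mm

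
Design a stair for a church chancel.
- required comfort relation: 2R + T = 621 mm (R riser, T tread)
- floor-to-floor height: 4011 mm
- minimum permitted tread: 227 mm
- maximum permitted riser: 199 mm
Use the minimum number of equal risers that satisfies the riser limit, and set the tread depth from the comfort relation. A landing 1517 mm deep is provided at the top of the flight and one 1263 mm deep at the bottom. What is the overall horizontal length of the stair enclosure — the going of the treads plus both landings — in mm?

4011 / 199 = 20.156 → round up to 21 risers.
R = 4011 ÷ 21 = 191 mm.
Tread T = 621 − 2 × 191 = 239 mm (≥ 227 mm).
Going = (21 − 1) × 239 = 4780 mm.
Add landings: 4780 + 1517 + 1263 = 7560 mm.

7560 mm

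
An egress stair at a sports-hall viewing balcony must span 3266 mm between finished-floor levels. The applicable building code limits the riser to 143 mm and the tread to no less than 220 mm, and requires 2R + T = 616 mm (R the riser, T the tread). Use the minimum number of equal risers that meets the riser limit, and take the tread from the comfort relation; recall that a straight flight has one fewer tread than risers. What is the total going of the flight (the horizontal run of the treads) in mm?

7304 mm

3266 / 143 = 22.84, so 23 risers are needed.
R = 3266 ÷ 23 = 142 mm.
T = 616 − 2·142 = 332 mm, which satisfies the 220 mm minimum.
Going = (23 − 1) × 332 = 7304 mm.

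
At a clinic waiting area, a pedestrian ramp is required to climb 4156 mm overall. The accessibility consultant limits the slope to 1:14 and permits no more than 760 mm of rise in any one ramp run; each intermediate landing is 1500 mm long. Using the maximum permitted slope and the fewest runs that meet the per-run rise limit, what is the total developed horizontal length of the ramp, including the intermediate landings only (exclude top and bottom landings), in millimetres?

At most 760 each: 4156/760 = 5.47, giving 6 ramp runs. That means 5 intermediate landings.
Ramp run (horizontal) at 1:14: 4156 × 14 = 58184 mm.
Intermediate landings: 5 × 1500 = 7500 mm.
Developed length = 58184 + 7500 = 65684 mm.

65684 mm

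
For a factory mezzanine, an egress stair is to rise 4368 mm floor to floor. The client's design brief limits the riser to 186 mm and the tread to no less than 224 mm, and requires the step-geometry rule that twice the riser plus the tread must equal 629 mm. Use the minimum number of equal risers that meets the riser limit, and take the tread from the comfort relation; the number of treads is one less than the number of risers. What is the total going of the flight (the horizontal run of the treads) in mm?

4368 / 186 = 23.484 → round up to 24 risers.
Each riser is 4368/24 = 182 mm (≤ 186 mm).
T = 629 − 2·182 = 265 mm, which satisfies the 224 mm minimum.
24 risers give 23 treads; going = 23 × 265 = 6095 mm.

6095 mm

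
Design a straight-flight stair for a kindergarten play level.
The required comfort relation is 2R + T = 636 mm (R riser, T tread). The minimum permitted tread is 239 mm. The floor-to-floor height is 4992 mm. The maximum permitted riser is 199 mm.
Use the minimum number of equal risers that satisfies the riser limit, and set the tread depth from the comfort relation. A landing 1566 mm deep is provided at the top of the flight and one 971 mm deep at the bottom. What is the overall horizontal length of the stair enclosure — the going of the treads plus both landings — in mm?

8837 mm

At most 199 each: 4992/199 = 25.09, giving 26 risers.
Riser R = 4992 / 26 = 192 mm, within the 199 mm limit.
T = 636 − 2·192 = 252 mm, which satisfies the 239 mm minimum.
Treads = 26 − 1 = 25; going = 25 × 252 = 6300 mm.
Add landings: 6300 + 1566 + 971 = 8837 mm.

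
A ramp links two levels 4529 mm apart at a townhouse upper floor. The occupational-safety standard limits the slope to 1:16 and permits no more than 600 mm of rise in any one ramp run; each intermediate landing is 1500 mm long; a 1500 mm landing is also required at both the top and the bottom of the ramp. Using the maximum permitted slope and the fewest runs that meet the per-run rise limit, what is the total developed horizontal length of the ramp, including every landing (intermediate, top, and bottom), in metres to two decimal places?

85.96 m

⌈4529/600⌉ = 8 ramp runs. That means 7 intermediate landings.
Ramp run (horizontal) at 1:16: 4529 × 16 = 72464 mm.
7 intermediate landings contribute 7 × 1500 = 10500 mm.
Top and bottom landings: 2 × 1500 = 3000 mm.
Total = 72464 + 10500 + 3000 = 85964 mm.
= 85.96 m.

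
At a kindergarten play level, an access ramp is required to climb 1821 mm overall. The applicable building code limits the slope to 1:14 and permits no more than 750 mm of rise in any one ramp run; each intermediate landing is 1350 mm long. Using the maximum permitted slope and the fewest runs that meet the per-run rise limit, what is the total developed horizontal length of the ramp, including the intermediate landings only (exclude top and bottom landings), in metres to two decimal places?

1821 / 750 = 2.428 → round up to 3 ramp runs. That means 2 intermediate landings.
Horizontal run for 1821 mm of rise at 1:14 is 1821 × 14 = 25494 mm.
2 intermediate landings contribute 2 × 1350 = 2700 mm.
Total developed length = 25494 + 2700 = 28194 mm.
= 28.19 m.

28.19 m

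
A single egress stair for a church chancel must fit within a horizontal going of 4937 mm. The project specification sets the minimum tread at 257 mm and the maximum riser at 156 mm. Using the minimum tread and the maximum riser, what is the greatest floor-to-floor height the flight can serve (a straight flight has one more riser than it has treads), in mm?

4937 / 257 = 19.21, so 19 treads fit.
Risers = treads + 1 = 20.
Maximum height = 20 × 156 = 3120 mm.

3120 mm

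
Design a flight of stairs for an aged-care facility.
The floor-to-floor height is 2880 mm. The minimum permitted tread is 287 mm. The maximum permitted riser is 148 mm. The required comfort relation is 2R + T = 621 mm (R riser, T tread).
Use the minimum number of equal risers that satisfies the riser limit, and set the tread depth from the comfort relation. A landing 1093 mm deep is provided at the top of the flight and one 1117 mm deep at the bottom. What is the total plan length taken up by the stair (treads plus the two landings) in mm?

2880 / 148 = 19.46, so 20 risers are needed.
Each riser is 2880/20 = 144 mm (≤ 148 mm).
Tread T = 621 − 2 × 144 = 333 mm (≥ 287 mm).
Going = (20 − 1) × 333 = 6327 mm.
Add landings: 6327 + 1093 + 1117 = 8537 mm.

8537 mm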